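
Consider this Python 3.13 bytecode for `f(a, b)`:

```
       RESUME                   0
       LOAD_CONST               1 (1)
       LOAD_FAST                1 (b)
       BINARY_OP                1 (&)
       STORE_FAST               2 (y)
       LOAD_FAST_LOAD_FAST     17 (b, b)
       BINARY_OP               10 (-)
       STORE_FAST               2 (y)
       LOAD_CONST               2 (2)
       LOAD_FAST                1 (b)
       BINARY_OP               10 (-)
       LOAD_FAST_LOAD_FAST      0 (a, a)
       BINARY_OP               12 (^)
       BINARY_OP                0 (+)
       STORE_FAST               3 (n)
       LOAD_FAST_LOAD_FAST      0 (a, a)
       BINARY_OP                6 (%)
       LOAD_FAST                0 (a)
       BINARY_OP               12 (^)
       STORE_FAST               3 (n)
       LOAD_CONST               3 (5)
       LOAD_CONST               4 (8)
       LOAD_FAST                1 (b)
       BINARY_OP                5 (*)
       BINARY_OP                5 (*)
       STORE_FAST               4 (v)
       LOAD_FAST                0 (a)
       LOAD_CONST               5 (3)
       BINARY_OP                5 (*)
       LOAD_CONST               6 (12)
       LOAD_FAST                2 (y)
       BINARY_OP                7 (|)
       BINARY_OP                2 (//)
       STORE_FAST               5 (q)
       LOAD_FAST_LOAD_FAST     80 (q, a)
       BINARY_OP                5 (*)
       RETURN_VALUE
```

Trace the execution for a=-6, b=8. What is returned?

12

LOAD_CONST → push 1. Stack: [1]
LOAD_FAST b → push 8. Stack: [1, 8]
BINARY_OP & → 1 & 8 = 0. Stack: [0]
STORE_FAST y → y=0. Stack: []
LOAD_FAST_LOAD_FAST b,b → push 8,8. Stack: [8, 8]
BINARY_OP - → 8 - 8 = 0. Stack: [0]
STORE_FAST y → y=0. Stack: []
LOAD_CONST → push 2. Stack: [2]
LOAD_FAST b → push 8. Stack: [2, 8]
BINARY_OP - → 2 - 8 = -6. Stack: [-6]
LOAD_FAST_LOAD_FAST a,a → push -6,-6. Stack: [-6, -6, -6]
BINARY_OP ^ → -6 ^ -6 = 0. Stack: [-6, 0]
BINARY_OP + → -6 + 0 = -6. Stack: [-6]
STORE_FAST n → n=-6. Stack: []
LOAD_FAST_LOAD_FAST a,a → push -6,-6. Stack: [-6, -6]
BINARY_OP % → -6 % -6 = 0. Stack: [0]
LOAD_FAST a → push -6. Stack: [0, -6]
BINARY_OP ^ → 0 ^ -6 = -6. Stack: [-6]
STORE_FAST n → n=-6. Stack: []
LOAD_CONST → push 5. Stack: [5]
LOAD_CONST → push 8. Stack: [5, 8]
LOAD_FAST b → push 8. Stack: [5, 8, 8]
BINARY_OP * → 8 * 8 = 64. Stack: [5, 64]
BINARY_OP * → 5 * 64 = 320. Stack: [320]
STORE_FAST v → v=320. Stack: []
LOAD_FAST a → push -6. Stack: [-6]
LOAD_CONST → push 3. Stack: [-6, 3]
BINARY_OP * → -6 * 3 = -18. Stack: [-18]
LOAD_CONST → push 12. Stack: [-18, 12]
LOAD_FAST y → push 0. Stack: [-18, 12, 0]
BINARY_OP | → 12 | 0 = 12. Stack: [-18, 12]
BINARY_OP // → -18 // 12 = -2. Stack: [-2]
STORE_FAST q → q=-2. Stack: []
LOAD_FAST_LOAD_FAST q,a → push -2,-6. Stack: [-2, -6]
BINARY_OP * → -2 * -6 = 12. Stack: [12]
RETURN_VALUE → return 12.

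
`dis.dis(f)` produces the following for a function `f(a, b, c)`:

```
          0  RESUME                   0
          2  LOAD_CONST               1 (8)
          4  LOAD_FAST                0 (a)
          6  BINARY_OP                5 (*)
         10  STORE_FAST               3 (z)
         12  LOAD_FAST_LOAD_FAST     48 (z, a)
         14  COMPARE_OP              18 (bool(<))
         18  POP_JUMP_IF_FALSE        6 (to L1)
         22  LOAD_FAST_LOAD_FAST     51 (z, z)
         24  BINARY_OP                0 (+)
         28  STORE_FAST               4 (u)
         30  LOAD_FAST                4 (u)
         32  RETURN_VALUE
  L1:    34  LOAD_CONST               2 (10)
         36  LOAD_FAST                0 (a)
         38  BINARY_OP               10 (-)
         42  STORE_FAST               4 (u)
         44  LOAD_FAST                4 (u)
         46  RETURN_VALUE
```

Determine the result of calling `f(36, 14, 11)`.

-26

LOAD_CONST → push 8. Stack: [8]
LOAD_FAST a → push 36. Stack: [8, 36]
BINARY_OP * → 8 * 36 = 288. Stack: [288]
STORE_FAST z → z=288. Stack: []
LOAD_FAST_LOAD_FAST z,a → push 288,36. Stack: [288, 36]
COMPARE_OP bool(<) → 288 vs 36 = False. Stack: [False]
POP_JUMP_IF_FALSE → pop False; jump. Stack: []
LOAD_CONST → push 10. Stack: [10]
LOAD_FAST a → push 36. Stack: [10, 36]
BINARY_OP - → 10 - 36 = -26. Stack: [-26]
STORE_FAST u → u=-26. Stack: []
LOAD_FAST u → push -26. Stack: [-26]
RETURN_VALUE → return -26.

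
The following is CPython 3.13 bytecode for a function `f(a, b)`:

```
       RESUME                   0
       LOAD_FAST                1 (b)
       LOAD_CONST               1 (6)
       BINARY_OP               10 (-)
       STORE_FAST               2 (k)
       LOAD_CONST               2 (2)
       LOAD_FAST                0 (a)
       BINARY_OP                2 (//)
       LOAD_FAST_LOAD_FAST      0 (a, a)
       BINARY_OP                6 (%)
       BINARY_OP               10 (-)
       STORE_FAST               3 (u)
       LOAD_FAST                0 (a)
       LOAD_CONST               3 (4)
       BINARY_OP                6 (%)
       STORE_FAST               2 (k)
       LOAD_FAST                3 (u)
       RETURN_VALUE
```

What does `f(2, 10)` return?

LOAD_FAST b → push 10. Stack: [10]
LOAD_CONST → push 6. Stack: [10, 6]
BINARY_OP - → 10 - 6 = 4. Stack: [4]
STORE_FAST k → k=4. Stack: []
LOAD_CONST → push 2. Stack: [2]
LOAD_FAST a → push 2. Stack: [2, 2]
BINARY_OP // → 2 // 2 = 1. Stack: [1]
LOAD_FAST_LOAD_FAST a,a → push 2,2. Stack: [1, 2, 2]
BINARY_OP % → 2 % 2 = 0. Stack: [1, 0]
BINARY_OP - → 1 - 0 = 1. Stack: [1]
STORE_FAST u → u=1. Stack: []
LOAD_FAST a → push 2. Stack: [2]
LOAD_CONST → push 4. Stack: [2, 4]
BINARY_OP % → 2 % 4 = 2. Stack: [2]
STORE_FAST k → k=2. Stack: []
LOAD_FAST u → push 1. Stack: [1]
RETURN_VALUE → return 1.

1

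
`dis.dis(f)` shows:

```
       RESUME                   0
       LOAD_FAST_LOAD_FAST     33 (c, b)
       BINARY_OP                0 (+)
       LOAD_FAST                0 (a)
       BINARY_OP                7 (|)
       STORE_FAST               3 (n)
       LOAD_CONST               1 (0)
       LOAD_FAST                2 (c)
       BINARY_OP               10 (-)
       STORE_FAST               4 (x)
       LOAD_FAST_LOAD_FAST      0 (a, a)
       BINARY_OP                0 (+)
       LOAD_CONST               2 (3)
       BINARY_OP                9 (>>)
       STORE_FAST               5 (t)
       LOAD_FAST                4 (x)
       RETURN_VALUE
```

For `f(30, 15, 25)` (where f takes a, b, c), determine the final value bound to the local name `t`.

7

LOAD_FAST_LOAD_FAST c,b → push 25,15. Stack: [25, 15]
BINARY_OP + → 25 + 15 = 40. Stack: [40]
LOAD_FAST a → push 30. Stack: [40, 30]
BINARY_OP | → 40 | 30 = 62. Stack: [62]
STORE_FAST n → n=62. Stack: []
LOAD_CONST → push 0. Stack: [0]
LOAD_FAST c → push 25. Stack: [0, 25]
BINARY_OP - → 0 - 25 = -25. Stack: [-25]
STORE_FAST x → x=-25. Stack: []
LOAD_FAST_LOAD_FAST a,a → push 30,30. Stack: [30, 30]
BINARY_OP + → 30 + 30 = 60. Stack: [60]
LOAD_CONST → push 3. Stack: [60, 3]
BINARY_OP >> → 60 >> 3 = 7. Stack: [7]
STORE_FAST t → t=7. Stack: []
LOAD_FAST x → push -25. Stack: [-25]
RETURN_VALUE → return -25.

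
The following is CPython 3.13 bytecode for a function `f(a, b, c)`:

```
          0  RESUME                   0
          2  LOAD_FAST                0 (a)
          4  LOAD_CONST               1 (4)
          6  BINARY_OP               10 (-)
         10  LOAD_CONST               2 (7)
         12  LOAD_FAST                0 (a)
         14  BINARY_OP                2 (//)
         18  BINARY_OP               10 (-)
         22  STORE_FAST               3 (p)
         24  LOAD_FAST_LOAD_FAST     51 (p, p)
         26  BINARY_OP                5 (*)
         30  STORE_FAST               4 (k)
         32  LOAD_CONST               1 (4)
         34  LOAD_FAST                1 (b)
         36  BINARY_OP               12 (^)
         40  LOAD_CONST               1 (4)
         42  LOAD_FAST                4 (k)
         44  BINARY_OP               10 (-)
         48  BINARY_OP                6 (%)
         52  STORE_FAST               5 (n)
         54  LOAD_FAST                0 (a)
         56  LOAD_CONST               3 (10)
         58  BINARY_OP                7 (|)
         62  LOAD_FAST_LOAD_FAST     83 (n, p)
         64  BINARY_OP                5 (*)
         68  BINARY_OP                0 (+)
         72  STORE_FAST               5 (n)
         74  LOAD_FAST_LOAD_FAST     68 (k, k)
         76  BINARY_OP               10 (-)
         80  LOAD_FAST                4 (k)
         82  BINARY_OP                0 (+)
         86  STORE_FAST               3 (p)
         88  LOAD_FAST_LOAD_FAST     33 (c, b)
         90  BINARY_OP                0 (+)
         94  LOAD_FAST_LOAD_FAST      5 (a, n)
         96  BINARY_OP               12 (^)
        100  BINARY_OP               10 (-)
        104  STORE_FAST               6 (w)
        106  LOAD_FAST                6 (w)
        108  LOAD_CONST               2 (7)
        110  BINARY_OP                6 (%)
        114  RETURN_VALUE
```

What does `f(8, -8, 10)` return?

2

LOAD_FAST a → push 8. Stack: [8]
LOAD_CONST → push 4. Stack: [8, 4]
BINARY_OP - → 8 - 4 = 4. Stack: [4]
LOAD_CONST → push 7. Stack: [4, 7]
LOAD_FAST a → push 8. Stack: [4, 7, 8]
BINARY_OP // → 7 // 8 = 0. Stack: [4, 0]
BINARY_OP - → 4 - 0 = 4. Stack: [4]
STORE_FAST p → p=4. Stack: []
LOAD_FAST_LOAD_FAST p,p → push 4,4. Stack: [4, 4]
BINARY_OP * → 4 * 4 = 16. Stack: [16]
STORE_FAST k → k=16. Stack: []
LOAD_CONST → push 4. Stack: [4]
LOAD_FAST b → push -8. Stack: [4, -8]
BINARY_OP ^ → 4 ^ -8 = -4. Stack: [-4]
LOAD_CONST → push 4. Stack: [-4, 4]
LOAD_FAST k → push 16. Stack: [-4, 4, 16]
BINARY_OP - → 4 - 16 = -12. Stack: [-4, -12]
BINARY_OP % → -4 % -12 = -4. Stack: [-4]
STORE_FAST n → n=-4. Stack: []
LOAD_FAST a → push 8. Stack: [8]
LOAD_CONST → push 10. Stack: [8, 10]
BINARY_OP | → 8 | 10 = 10. Stack: [10]
LOAD_FAST_LOAD_FAST n,p → push -4,4. Stack: [10, -4, 4]
BINARY_OP * → -4 * 4 = -16. Stack: [10, -16]
BINARY_OP + → 10 + -16 = -6. Stack: [-6]
STORE_FAST n → n=-6. Stack: []
LOAD_FAST_LOAD_FAST k,k → push 16,16. Stack: [16, 16]
BINARY_OP - → 16 - 16 = 0. Stack: [0]
LOAD_FAST k → push 16. Stack: [0, 16]
BINARY_OP + → 0 + 16 = 16. Stack: [16]
STORE_FAST p → p=16. Stack: []
LOAD_FAST_LOAD_FAST c,b → push 10,-8. Stack: [10, -8]
BINARY_OP + → 10 + -8 = 2. Stack: [2]
LOAD_FAST_LOAD_FAST a,n → push 8,-6. Stack: [2, 8, -6]
BINARY_OP ^ → 8 ^ -6 = -14. Stack: [2, -14]
BINARY_OP - → 2 - -14 = 16. Stack: [16]
STORE_FAST w → w=16. Stack: []
LOAD_FAST w → push 16. Stack: [16]
LOAD_CONST → push 7. Stack: [16, 7]
BINARY_OP % → 16 % 7 = 2. Stack: [2]
RETURN_VALUE → return 2.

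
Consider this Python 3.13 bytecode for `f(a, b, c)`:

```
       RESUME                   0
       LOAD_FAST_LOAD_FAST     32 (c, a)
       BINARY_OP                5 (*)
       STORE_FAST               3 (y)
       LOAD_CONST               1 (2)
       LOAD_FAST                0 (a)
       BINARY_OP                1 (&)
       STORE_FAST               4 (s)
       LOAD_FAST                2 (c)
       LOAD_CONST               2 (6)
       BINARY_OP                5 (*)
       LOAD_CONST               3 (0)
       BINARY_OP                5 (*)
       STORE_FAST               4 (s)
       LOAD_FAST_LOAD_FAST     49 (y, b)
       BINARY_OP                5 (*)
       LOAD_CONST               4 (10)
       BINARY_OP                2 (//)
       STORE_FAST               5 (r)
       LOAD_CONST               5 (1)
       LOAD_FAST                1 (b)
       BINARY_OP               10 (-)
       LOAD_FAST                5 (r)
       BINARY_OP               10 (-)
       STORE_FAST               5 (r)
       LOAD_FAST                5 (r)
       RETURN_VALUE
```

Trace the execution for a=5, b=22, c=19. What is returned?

-230

LOAD_FAST_LOAD_FAST c,a → push 19,5. Stack: [19, 5]
BINARY_OP * → 19 * 5 = 95. Stack: [95]
STORE_FAST y → y=95. Stack: []
LOAD_CONST → push 2. Stack: [2]
LOAD_FAST a → push 5. Stack: [2, 5]
BINARY_OP & → 2 & 5 = 0. Stack: [0]
STORE_FAST s → s=0. Stack: []
LOAD_FAST c → push 19. Stack: [19]
LOAD_CONST → push 6. Stack: [19, 6]
BINARY_OP * → 19 * 6 = 114. Stack: [114]
LOAD_CONST → push 0. Stack: [114, 0]
BINARY_OP * → 114 * 0 = 0. Stack: [0]
STORE_FAST s → s=0. Stack: []
LOAD_FAST_LOAD_FAST y,b → push 95,22. Stack: [95, 22]
BINARY_OP * → 95 * 22 = 2090. Stack: [2090]
LOAD_CONST → push 10. Stack: [2090, 10]
BINARY_OP // → 2090 // 10 = 209. Stack: [209]
STORE_FAST r → r=209. Stack: []
LOAD_CONST → push 1. Stack: [1]
LOAD_FAST b → push 22. Stack: [1, 22]
BINARY_OP - → 1 - 22 = -21. Stack: [-21]
LOAD_FAST r → push 209. Stack: [-21, 209]
BINARY_OP - → -21 - 209 = -230. Stack: [-230]
STORE_FAST r → r=-230. Stack: []
LOAD_FAST r → push -230. Stack: [-230]
RETURN_VALUE → return -230.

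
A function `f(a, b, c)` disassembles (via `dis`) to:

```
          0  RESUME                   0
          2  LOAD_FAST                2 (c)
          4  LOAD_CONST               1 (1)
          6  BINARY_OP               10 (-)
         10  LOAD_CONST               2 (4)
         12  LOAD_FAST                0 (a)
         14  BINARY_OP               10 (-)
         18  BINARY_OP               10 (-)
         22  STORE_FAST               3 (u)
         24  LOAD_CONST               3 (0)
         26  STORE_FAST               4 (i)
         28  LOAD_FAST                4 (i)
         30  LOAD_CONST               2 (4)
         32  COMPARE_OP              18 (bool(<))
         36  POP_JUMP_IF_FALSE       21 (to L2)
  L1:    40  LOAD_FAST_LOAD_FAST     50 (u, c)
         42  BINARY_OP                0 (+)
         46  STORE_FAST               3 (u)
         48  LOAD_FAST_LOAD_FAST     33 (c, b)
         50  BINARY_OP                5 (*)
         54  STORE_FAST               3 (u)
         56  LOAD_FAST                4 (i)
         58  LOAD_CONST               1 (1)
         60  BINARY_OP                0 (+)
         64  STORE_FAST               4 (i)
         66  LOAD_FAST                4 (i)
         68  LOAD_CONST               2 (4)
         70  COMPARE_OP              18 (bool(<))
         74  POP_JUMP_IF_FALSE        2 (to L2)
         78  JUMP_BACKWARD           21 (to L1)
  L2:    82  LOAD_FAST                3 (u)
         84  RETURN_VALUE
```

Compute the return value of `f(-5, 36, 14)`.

504

LOAD_FAST c → push 14
LOAD_CONST → push 1
BINARY_OP - → 14 - 1 = 13
LOAD_CONST → push 4
LOAD_FAST a → push -5
BINARY_OP - → 4 - -5 = 9
BINARY_OP - → 13 - 9 = 4
STORE_FAST u → u=4
LOAD_CONST → push 0
STORE_FAST i → i=0
LOAD_FAST i → push 0
LOAD_CONST → push 4
COMPARE_OP bool(<) → 0 vs 4 = True
POP_JUMP_IF_FALSE → pop True; no jump
LOAD_FAST_LOAD_FAST u,c → push 4,14
BINARY_OP + → 4 + 14 = 18
STORE_FAST u → u=18
LOAD_FAST_LOAD_FAST c,b → push 14,36
BINARY_OP * → 14 * 36 = 504
STORE_FAST u → u=504
LOAD_FAST i → push 0
LOAD_CONST → push 1
BINARY_OP + → 0 + 1 = 1
STORE_FAST i → i=1
LOAD_FAST i → push 1
LOAD_CONST → push 4
COMPARE_OP bool(<) → 1 vs 4 = True
POP_JUMP_IF_FALSE → pop True; no jump
LOAD_FAST_LOAD_FAST u,c → push 504,14
BINARY_OP + → 504 + 14 = 518
STORE_FAST u → u=518
LOAD_FAST_LOAD_FAST c,b → push 14,36
BINARY_OP * → 14 * 36 = 504
STORE_FAST u → u=504
LOAD_FAST i → push 1
LOAD_CONST → push 1
BINARY_OP + → 1 + 1 = 2
STORE_FAST i → i=2
LOAD_FAST i → push 2
LOAD_CONST → push 4
COMPARE_OP bool(<) → 2 vs 4 = True
POP_JUMP_IF_FALSE → pop True; no jump
LOAD_FAST_LOAD_FAST u,c → push 504,14
BINARY_OP + → 504 + 14 = 518
STORE_FAST u → u=518
LOAD_FAST_LOAD_FAST c,b → push 14,36
BINARY_OP * → 14 * 36 = 504
STORE_FAST u → u=504
LOAD_FAST i → push 2
LOAD_CONST → push 1
BINARY_OP + → 2 + 1 = 3
STORE_FAST i → i=3
LOAD_FAST i → push 3
LOAD_CONST → push 4
COMPARE_OP bool(<) → 3 vs 4 = True
POP_JUMP_IF_FALSE → pop True; no jump
LOAD_FAST_LOAD_FAST u,c → push 504,14
BINARY_OP + → 504 + 14 = 518
STORE_FAST u → u=518
LOAD_FAST_LOAD_FAST c,b → push 14,36
BINARY_OP * → 14 * 36 = 504
STORE_FAST u → u=504
LOAD_FAST i → push 3
LOAD_CONST → push 1
BINARY_OP + → 3 + 1 = 4
STORE_FAST i → i=4
LOAD_FAST i → push 4
LOAD_CONST → push 4
COMPARE_OP bool(<) → 4 vs 4 = False
POP_JUMP_IF_FALSE → pop False; jump
LOAD_FAST u → push 504
RETURN_VALUE → return 504.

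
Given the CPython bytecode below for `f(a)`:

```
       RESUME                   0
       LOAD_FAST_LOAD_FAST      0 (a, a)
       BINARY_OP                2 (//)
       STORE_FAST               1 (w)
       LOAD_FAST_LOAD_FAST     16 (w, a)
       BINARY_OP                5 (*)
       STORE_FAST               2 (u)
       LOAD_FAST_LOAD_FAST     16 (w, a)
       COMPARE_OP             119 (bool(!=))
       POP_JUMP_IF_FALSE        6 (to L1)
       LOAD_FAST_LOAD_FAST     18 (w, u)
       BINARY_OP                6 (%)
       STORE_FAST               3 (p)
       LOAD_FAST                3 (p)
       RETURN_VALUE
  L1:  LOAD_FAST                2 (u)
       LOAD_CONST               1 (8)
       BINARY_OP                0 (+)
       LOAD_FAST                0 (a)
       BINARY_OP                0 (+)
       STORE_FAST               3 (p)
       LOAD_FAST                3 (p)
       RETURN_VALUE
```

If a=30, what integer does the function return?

LOAD_FAST_LOAD_FAST a,a → push 30,30. Stack: [30, 30]
BINARY_OP // → 30 // 30 = 1. Stack: [1]
STORE_FAST w → w=1. Stack: []
LOAD_FAST_LOAD_FAST w,a → push 1,30. Stack: [1, 30]
BINARY_OP * → 1 * 30 = 30. Stack: [30]
STORE_FAST u → u=30. Stack: []
LOAD_FAST_LOAD_FAST w,a → push 1,30. Stack: [1, 30]
COMPARE_OP bool(!=) → 1 vs 30 = True. Stack: [True]
POP_JUMP_IF_FALSE → pop True; no jump. Stack: []
LOAD_FAST_LOAD_FAST w,u → push 1,30. Stack: [1, 30]
BINARY_OP % → 1 % 30 = 1. Stack: [1]
STORE_FAST p → p=1. Stack: []
LOAD_FAST p → push 1. Stack: [1]
RETURN_VALUE → return 1.

1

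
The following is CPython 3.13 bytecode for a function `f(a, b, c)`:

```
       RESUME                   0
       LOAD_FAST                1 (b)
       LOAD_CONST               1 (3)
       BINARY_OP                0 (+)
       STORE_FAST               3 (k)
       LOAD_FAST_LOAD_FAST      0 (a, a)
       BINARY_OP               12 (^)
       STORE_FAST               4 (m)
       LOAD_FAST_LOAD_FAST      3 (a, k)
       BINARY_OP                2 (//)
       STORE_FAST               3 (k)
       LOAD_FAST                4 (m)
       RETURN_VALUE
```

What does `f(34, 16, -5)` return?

LOAD_FAST b → push 16. Stack: [16]
LOAD_CONST → push 3. Stack: [16, 3]
BINARY_OP + → 16 + 3 = 19. Stack: [19]
STORE_FAST k → k=19. Stack: []
LOAD_FAST_LOAD_FAST a,a → push 34,34. Stack: [34, 34]
BINARY_OP ^ → 34 ^ 34 = 0. Stack: [0]
STORE_FAST m → m=0. Stack: []
LOAD_FAST_LOAD_FAST a,k → push 34,19. Stack: [34, 19]
BINARY_OP // → 34 // 19 = 1. Stack: [1]
STORE_FAST k → k=1. Stack: []
LOAD_FAST m → push 0. Stack: [0]
RETURN_VALUE → return 0.

0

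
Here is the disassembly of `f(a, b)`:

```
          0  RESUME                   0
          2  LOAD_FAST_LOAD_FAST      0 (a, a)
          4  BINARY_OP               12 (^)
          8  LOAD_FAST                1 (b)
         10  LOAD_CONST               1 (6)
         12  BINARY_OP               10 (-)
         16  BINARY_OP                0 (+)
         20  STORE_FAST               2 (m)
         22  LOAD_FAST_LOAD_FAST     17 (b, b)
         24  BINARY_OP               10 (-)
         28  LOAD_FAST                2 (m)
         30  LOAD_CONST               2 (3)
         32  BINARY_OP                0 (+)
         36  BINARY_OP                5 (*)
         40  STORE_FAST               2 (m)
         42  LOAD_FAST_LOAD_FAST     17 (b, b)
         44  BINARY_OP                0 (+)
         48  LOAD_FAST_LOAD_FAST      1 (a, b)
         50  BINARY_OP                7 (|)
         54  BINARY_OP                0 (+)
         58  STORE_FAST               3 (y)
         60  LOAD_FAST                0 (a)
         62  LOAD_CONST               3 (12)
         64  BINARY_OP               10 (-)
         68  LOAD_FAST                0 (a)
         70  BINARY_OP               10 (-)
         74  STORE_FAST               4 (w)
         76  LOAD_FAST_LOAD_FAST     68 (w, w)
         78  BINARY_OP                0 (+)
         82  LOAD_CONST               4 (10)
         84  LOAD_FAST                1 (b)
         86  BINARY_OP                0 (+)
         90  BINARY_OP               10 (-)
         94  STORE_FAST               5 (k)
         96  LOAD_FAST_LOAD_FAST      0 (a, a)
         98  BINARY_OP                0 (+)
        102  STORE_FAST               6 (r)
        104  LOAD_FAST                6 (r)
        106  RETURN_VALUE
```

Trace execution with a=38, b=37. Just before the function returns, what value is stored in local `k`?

LOAD_FAST_LOAD_FAST a,a → push 38,38. Stack: [38, 38]
BINARY_OP ^ → 38 ^ 38 = 0. Stack: [0]
LOAD_FAST b → push 37. Stack: [0, 37]
LOAD_CONST → push 6. Stack: [0, 37, 6]
BINARY_OP - → 37 - 6 = 31. Stack: [0, 31]
BINARY_OP + → 0 + 31 = 31. Stack: [31]
STORE_FAST m → m=31. Stack: []
LOAD_FAST_LOAD_FAST b,b → push 37,37. Stack: [37, 37]
BINARY_OP - → 37 - 37 = 0. Stack: [0]
LOAD_FAST m → push 31. Stack: [0, 31]
LOAD_CONST → push 3. Stack: [0, 31, 3]
BINARY_OP + → 31 + 3 = 34. Stack: [0, 34]
BINARY_OP * → 0 * 34 = 0. Stack: [0]
STORE_FAST m → m=0. Stack: []
LOAD_FAST_LOAD_FAST b,b → push 37,37. Stack: [37, 37]
BINARY_OP + → 37 + 37 = 74. Stack: [74]
LOAD_FAST_LOAD_FAST a,b → push 38,37. Stack: [74, 38, 37]
BINARY_OP | → 38 | 37 = 39. Stack: [74, 39]
BINARY_OP + → 74 + 39 = 113. Stack: [113]
STORE_FAST y → y=113. Stack: []
LOAD_FAST a → push 38. Stack: [38]
LOAD_CONST → push 12. Stack: [38, 12]
BINARY_OP - → 38 - 12 = 26. Stack: [26]
LOAD_FAST a → push 38. Stack: [26, 38]
BINARY_OP - → 26 - 38 = -12. Stack: [-12]
STORE_FAST w → w=-12. Stack: []
LOAD_FAST_LOAD_FAST w,w → push -12,-12. Stack: [-12, -12]
BINARY_OP + → -12 + -12 = -24. Stack: [-24]
LOAD_CONST → push 10. Stack: [-24, 10]
LOAD_FAST b → push 37. Stack: [-24, 10, 37]
BINARY_OP + → 10 + 37 = 47. Stack: [-24, 47]
BINARY_OP - → -24 - 47 = -71. Stack: [-71]
STORE_FAST k → k=-71. Stack: []
LOAD_FAST_LOAD_FAST a,a → push 38,38. Stack: [38, 38]
BINARY_OP + → 38 + 38 = 76. Stack: [76]
STORE_FAST r → r=76. Stack: []
LOAD_FAST r → push 76. Stack: [76]
RETURN_VALUE → return 76.

-71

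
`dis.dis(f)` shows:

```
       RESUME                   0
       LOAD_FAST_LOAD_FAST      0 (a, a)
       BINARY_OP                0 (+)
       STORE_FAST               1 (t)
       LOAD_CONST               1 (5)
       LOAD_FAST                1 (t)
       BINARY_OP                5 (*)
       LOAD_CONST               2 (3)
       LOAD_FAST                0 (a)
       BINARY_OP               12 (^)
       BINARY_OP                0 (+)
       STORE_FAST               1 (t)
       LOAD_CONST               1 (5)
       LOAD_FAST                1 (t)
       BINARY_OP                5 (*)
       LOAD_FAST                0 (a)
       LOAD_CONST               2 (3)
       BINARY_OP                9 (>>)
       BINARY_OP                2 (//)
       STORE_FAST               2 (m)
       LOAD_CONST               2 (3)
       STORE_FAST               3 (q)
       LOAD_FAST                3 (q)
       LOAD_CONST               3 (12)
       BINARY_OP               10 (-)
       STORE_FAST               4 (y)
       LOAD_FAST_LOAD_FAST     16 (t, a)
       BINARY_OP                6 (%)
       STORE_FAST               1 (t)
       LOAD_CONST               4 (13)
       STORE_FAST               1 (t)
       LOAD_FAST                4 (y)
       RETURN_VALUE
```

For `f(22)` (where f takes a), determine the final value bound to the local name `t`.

LOAD_FAST_LOAD_FAST a,a → push 22,22. Stack: [22, 22]
BINARY_OP + → 22 + 22 = 44. Stack: [44]
STORE_FAST t → t=44. Stack: []
LOAD_CONST → push 5. Stack: [5]
LOAD_FAST t → push 44. Stack: [5, 44]
BINARY_OP * → 5 * 44 = 220. Stack: [220]
LOAD_CONST → push 3. Stack: [220, 3]
LOAD_FAST a → push 22. Stack: [220, 3, 22]
BINARY_OP ^ → 3 ^ 22 = 21. Stack: [220, 21]
BINARY_OP + → 220 + 21 = 241. Stack: [241]
STORE_FAST t → t=241. Stack: []
LOAD_CONST → push 5. Stack: [5]
LOAD_FAST t → push 241. Stack: [5, 241]
BINARY_OP * → 5 * 241 = 1205. Stack: [1205]
LOAD_FAST a → push 22. Stack: [1205, 22]
LOAD_CONST → push 3. Stack: [1205, 22, 3]
BINARY_OP >> → 22 >> 3 = 2. Stack: [1205, 2]
BINARY_OP // → 1205 // 2 = 602. Stack: [602]
STORE_FAST m → m=602. Stack: []
LOAD_CONST → push 3. Stack: [3]
STORE_FAST q → q=3. Stack: []
LOAD_FAST q → push 3. Stack: [3]
LOAD_CONST → push 12. Stack: [3, 12]
BINARY_OP - → 3 - 12 = -9. Stack: [-9]
STORE_FAST y → y=-9. Stack: []
LOAD_FAST_LOAD_FAST t,a → push 241,22. Stack: [241, 22]
BINARY_OP % → 241 % 22 = 21. Stack: [21]
STORE_FAST t → t=21. Stack: []
LOAD_CONST → push 13. Stack: [13]
STORE_FAST t → t=13. Stack: []
LOAD_FAST y → push -9. Stack: [-9]
RETURN_VALUE → return -9.

13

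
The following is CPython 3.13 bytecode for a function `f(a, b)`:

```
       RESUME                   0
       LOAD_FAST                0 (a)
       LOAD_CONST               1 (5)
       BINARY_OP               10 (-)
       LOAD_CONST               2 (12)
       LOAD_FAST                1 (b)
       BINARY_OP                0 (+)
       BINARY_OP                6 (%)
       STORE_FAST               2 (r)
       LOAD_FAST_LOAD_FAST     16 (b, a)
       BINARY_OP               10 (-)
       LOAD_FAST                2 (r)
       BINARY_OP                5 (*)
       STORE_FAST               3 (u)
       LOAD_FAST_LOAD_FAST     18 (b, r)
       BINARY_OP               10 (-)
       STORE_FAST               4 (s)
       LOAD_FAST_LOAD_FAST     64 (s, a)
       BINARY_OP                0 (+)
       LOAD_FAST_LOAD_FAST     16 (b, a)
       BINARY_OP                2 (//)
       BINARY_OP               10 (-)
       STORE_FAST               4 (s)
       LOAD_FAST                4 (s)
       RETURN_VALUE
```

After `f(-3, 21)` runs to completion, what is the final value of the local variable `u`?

600

LOAD_FAST a → push -3. Stack: [-3]
LOAD_CONST → push 5. Stack: [-3, 5]
BINARY_OP - → -3 - 5 = -8. Stack: [-8]
LOAD_CONST → push 12. Stack: [-8, 12]
LOAD_FAST b → push 21. Stack: [-8, 12, 21]
BINARY_OP + → 12 + 21 = 33. Stack: [-8, 33]
BINARY_OP % → -8 % 33 = 25. Stack: [25]
STORE_FAST r → r=25. Stack: []
LOAD_FAST_LOAD_FAST b,a → push 21,-3. Stack: [21, -3]
BINARY_OP - → 21 - -3 = 24. Stack: [24]
LOAD_FAST r → push 25. Stack: [24, 25]
BINARY_OP * → 24 * 25 = 600. Stack: [600]
STORE_FAST u → u=600. Stack: []
LOAD_FAST_LOAD_FAST b,r → push 21,25. Stack: [21, 25]
BINARY_OP - → 21 - 25 = -4. Stack: [-4]
STORE_FAST s → s=-4. Stack: []
LOAD_FAST_LOAD_FAST s,a → push -4,-3. Stack: [-4, -3]
BINARY_OP + → -4 + -3 = -7. Stack: [-7]
LOAD_FAST_LOAD_FAST b,a → push 21,-3. Stack: [-7, 21, -3]
BINARY_OP // → 21 // -3 = -7. Stack: [-7, -7]
BINARY_OP - → -7 - -7 = 0. Stack: [0]
STORE_FAST s → s=0. Stack: []
LOAD_FAST s → push 0. Stack: [0]
RETURN_VALUE → return 0.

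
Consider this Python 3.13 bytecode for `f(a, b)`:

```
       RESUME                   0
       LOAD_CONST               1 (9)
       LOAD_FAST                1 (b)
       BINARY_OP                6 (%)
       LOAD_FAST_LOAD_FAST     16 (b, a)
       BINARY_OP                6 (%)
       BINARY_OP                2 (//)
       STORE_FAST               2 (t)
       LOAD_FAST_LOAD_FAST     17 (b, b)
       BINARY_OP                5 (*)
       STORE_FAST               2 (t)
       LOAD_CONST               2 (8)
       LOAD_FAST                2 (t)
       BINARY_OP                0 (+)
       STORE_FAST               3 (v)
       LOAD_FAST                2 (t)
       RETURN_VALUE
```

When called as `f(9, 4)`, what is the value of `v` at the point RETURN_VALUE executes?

24

LOAD_CONST → push 9. Stack: [9]
LOAD_FAST b → push 4. Stack: [9, 4]
BINARY_OP % → 9 % 4 = 1. Stack: [1]
LOAD_FAST_LOAD_FAST b,a → push 4,9. Stack: [1, 4, 9]
BINARY_OP % → 4 % 9 = 4. Stack: [1, 4]
BINARY_OP // → 1 // 4 = 0. Stack: [0]
STORE_FAST t → t=0. Stack: []
LOAD_FAST_LOAD_FAST b,b → push 4,4. Stack: [4, 4]
BINARY_OP * → 4 * 4 = 16. Stack: [16]
STORE_FAST t → t=16. Stack: []
LOAD_CONST → push 8. Stack: [8]
LOAD_FAST t → push 16. Stack: [8, 16]
BINARY_OP + → 8 + 16 = 24. Stack: [24]
STORE_FAST v → v=24. Stack: []
LOAD_FAST t → push 16. Stack: [16]
RETURN_VALUE → return 16.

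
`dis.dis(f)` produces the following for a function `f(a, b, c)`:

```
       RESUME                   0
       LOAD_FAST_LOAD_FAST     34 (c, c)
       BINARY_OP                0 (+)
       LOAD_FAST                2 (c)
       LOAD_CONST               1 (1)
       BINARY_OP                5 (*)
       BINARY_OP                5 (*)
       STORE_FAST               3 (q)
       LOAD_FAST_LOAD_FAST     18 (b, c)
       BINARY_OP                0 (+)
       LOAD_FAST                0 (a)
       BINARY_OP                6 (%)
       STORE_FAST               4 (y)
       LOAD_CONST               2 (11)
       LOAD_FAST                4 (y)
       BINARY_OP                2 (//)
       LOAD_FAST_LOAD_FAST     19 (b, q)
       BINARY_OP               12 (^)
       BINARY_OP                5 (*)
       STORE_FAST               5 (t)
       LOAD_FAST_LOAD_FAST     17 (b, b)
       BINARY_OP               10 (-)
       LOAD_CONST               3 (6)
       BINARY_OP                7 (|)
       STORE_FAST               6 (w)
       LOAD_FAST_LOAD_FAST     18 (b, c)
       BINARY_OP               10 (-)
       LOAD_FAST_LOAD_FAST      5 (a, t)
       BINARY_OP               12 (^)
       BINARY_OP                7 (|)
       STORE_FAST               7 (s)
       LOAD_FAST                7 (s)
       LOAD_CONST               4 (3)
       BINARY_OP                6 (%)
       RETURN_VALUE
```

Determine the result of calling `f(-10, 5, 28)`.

1

LOAD_FAST_LOAD_FAST c,c → push 28,28. Stack: [28, 28]
BINARY_OP + → 28 + 28 = 56. Stack: [56]
LOAD_FAST c → push 28. Stack: [56, 28]
LOAD_CONST → push 1. Stack: [56, 28, 1]
BINARY_OP * → 28 * 1 = 28. Stack: [56, 28]
BINARY_OP * → 56 * 28 = 1568. Stack: [1568]
STORE_FAST q → q=1568. Stack: []
LOAD_FAST_LOAD_FAST b,c → push 5,28. Stack: [5, 28]
BINARY_OP + → 5 + 28 = 33. Stack: [33]
LOAD_FAST a → push -10. Stack: [33, -10]
BINARY_OP % → 33 % -10 = -7. Stack: [-7]
STORE_FAST y → y=-7. Stack: []
LOAD_CONST → push 11. Stack: [11]
LOAD_FAST y → push -7. Stack: [11, -7]
BINARY_OP // → 11 // -7 = -2. Stack: [-2]
LOAD_FAST_LOAD_FAST b,q → push 5,1568. Stack: [-2, 5, 1568]
BINARY_OP ^ → 5 ^ 1568 = 1573. Stack: [-2, 1573]
BINARY_OP * → -2 * 1573 = -3146. Stack: [-3146]
STORE_FAST t → t=-3146. Stack: []
LOAD_FAST_LOAD_FAST b,b → push 5,5. Stack: [5, 5]
BINARY_OP - → 5 - 5 = 0. Stack: [0]
LOAD_CONST → push 6. Stack: [0, 6]
BINARY_OP | → 0 | 6 = 6. Stack: [6]
STORE_FAST w → w=6. Stack: []
LOAD_FAST_LOAD_FAST b,c → push 5,28. Stack: [5, 28]
BINARY_OP - → 5 - 28 = -23. Stack: [-23]
LOAD_FAST_LOAD_FAST a,t → push -10,-3146. Stack: [-23, -10, -3146]
BINARY_OP ^ → -10 ^ -3146 = 3136. Stack: [-23, 3136]
BINARY_OP | → -23 | 3136 = -23. Stack: [-23]
STORE_FAST s → s=-23. Stack: []
LOAD_FAST s → push -23. Stack: [-23]
LOAD_CONST → push 3. Stack: [-23, 3]
BINARY_OP % → -23 % 3 = 1. Stack: [1]
RETURN_VALUE → return 1.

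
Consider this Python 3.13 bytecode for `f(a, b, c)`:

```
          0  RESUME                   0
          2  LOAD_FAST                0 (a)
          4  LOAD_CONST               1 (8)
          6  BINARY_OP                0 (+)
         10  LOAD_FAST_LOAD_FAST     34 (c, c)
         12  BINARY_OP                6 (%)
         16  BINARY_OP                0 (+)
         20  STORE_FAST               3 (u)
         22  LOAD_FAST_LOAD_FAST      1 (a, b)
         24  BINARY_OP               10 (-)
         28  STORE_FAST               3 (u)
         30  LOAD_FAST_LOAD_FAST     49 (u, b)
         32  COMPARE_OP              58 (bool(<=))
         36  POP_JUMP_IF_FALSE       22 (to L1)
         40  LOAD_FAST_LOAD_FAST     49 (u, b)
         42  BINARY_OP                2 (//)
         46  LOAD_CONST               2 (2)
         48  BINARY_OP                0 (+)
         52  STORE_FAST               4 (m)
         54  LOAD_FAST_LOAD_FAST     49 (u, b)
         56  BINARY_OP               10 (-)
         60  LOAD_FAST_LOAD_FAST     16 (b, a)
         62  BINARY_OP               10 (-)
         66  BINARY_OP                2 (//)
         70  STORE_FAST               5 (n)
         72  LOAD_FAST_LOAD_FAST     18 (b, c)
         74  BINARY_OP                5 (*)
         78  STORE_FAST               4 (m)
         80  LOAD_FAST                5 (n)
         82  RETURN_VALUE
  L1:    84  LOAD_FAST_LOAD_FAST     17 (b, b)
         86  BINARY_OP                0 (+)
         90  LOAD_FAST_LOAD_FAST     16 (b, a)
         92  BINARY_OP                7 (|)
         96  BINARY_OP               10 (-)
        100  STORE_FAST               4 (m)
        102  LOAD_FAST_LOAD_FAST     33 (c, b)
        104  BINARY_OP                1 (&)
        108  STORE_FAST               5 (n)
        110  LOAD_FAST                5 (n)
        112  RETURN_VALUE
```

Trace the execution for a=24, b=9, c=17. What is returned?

LOAD_FAST a → push 24. Stack: [24]
LOAD_CONST → push 8. Stack: [24, 8]
BINARY_OP + → 24 + 8 = 32. Stack: [32]
LOAD_FAST_LOAD_FAST c,c → push 17,17. Stack: [32, 17, 17]
BINARY_OP % → 17 % 17 = 0. Stack: [32, 0]
BINARY_OP + → 32 + 0 = 32. Stack: [32]
STORE_FAST u → u=32. Stack: []
LOAD_FAST_LOAD_FAST a,b → push 24,9. Stack: [24, 9]
BINARY_OP - → 24 - 9 = 15. Stack: [15]
STORE_FAST u → u=15. Stack: []
LOAD_FAST_LOAD_FAST u,b → push 15,9. Stack: [15, 9]
COMPARE_OP bool(<=) → 15 vs 9 = False. Stack: [False]
POP_JUMP_IF_FALSE → pop False; jump. Stack: []
LOAD_FAST_LOAD_FAST b,b → push 9,9. Stack: [9, 9]
BINARY_OP + → 9 + 9 = 18. Stack: [18]
LOAD_FAST_LOAD_FAST b,a → push 9,24. Stack: [18, 9, 24]
BINARY_OP | → 9 | 24 = 25. Stack: [18, 25]
BINARY_OP - → 18 - 25 = -7. Stack: [-7]
STORE_FAST m → m=-7. Stack: []
LOAD_FAST_LOAD_FAST c,b → push 17,9. Stack: [17, 9]
BINARY_OP & → 17 & 9 = 1. Stack: [1]
STORE_FAST n → n=1. Stack: []
LOAD_FAST n → push 1. Stack: [1]
RETURN_VALUE → return 1.

1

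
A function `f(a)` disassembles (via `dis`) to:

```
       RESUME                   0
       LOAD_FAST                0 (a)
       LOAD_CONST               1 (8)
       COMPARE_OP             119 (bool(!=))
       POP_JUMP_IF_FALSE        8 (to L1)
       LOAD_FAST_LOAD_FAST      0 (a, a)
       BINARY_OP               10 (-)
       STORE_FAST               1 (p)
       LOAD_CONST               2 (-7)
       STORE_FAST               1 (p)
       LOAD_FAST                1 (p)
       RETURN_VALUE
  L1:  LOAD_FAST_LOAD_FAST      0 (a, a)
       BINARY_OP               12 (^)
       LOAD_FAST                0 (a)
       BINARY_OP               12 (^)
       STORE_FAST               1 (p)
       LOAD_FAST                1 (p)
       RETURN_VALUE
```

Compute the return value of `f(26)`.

-7

LOAD_FAST a → push 26. Stack: [26]
LOAD_CONST → push 8. Stack: [26, 8]
COMPARE_OP bool(!=) → 26 vs 8 = True. Stack: [True]
POP_JUMP_IF_FALSE → pop True; no jump. Stack: []
LOAD_FAST_LOAD_FAST a,a → push 26,26. Stack: [26, 26]
BINARY_OP - → 26 - 26 = 0. Stack: [0]
STORE_FAST p → p=0. Stack: []
LOAD_CONST → push -7. Stack: [-7]
STORE_FAST p → p=-7. Stack: []
LOAD_FAST p → push -7. Stack: [-7]
RETURN_VALUE → return -7.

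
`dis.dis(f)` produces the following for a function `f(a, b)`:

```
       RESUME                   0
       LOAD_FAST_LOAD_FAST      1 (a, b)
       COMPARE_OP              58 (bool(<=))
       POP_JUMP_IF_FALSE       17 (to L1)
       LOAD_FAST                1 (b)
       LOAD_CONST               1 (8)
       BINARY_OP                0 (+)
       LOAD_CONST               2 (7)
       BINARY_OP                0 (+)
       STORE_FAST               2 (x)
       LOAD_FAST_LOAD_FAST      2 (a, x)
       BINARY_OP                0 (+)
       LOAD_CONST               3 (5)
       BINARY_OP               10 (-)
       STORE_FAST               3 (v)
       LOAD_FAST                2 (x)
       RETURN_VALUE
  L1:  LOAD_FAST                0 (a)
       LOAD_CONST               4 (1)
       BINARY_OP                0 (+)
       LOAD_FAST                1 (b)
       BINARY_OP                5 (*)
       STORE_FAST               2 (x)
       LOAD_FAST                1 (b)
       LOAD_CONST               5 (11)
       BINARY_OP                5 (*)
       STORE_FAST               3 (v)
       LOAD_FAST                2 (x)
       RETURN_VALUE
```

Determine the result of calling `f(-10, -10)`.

LOAD_FAST_LOAD_FAST a,b → push -10,-10. Stack: [-10, -10]
COMPARE_OP bool(<=) → -10 vs -10 = True. Stack: [True]
POP_JUMP_IF_FALSE → pop True; no jump. Stack: []
LOAD_FAST b → push -10. Stack: [-10]
LOAD_CONST → push 8. Stack: [-10, 8]
BINARY_OP + → -10 + 8 = -2. Stack: [-2]
LOAD_CONST → push 7. Stack: [-2, 7]
BINARY_OP + → -2 + 7 = 5. Stack: [5]
STORE_FAST x → x=5. Stack: []
LOAD_FAST_LOAD_FAST a,x → push -10,5. Stack: [-10, 5]
BINARY_OP + → -10 + 5 = -5. Stack: [-5]
LOAD_CONST → push 5. Stack: [-5, 5]
BINARY_OP - → -5 - 5 = -10. Stack: [-10]
STORE_FAST v → v=-10. Stack: []
LOAD_FAST x → push 5. Stack: [5]
RETURN_VALUE → return 5.

5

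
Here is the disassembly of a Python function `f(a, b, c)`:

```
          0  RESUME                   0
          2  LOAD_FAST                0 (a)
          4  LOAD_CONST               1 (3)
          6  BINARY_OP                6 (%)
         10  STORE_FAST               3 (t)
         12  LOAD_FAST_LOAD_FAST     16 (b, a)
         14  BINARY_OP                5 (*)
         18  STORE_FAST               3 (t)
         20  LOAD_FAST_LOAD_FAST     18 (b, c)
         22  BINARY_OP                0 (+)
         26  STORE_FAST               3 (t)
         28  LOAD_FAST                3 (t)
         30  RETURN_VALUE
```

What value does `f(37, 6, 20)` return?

LOAD_FAST a → push 37. Stack: [37]
LOAD_CONST → push 3. Stack: [37, 3]
BINARY_OP % → 37 % 3 = 1. Stack: [1]
STORE_FAST t → t=1. Stack: []
LOAD_FAST_LOAD_FAST b,a → push 6,37. Stack: [6, 37]
BINARY_OP * → 6 * 37 = 222. Stack: [222]
STORE_FAST t → t=222. Stack: []
LOAD_FAST_LOAD_FAST b,c → push 6,20. Stack: [6, 20]
BINARY_OP + → 6 + 20 = 26. Stack: [26]
STORE_FAST t → t=26. Stack: []
LOAD_FAST t → push 26. Stack: [26]
RETURN_VALUE → return 26.

26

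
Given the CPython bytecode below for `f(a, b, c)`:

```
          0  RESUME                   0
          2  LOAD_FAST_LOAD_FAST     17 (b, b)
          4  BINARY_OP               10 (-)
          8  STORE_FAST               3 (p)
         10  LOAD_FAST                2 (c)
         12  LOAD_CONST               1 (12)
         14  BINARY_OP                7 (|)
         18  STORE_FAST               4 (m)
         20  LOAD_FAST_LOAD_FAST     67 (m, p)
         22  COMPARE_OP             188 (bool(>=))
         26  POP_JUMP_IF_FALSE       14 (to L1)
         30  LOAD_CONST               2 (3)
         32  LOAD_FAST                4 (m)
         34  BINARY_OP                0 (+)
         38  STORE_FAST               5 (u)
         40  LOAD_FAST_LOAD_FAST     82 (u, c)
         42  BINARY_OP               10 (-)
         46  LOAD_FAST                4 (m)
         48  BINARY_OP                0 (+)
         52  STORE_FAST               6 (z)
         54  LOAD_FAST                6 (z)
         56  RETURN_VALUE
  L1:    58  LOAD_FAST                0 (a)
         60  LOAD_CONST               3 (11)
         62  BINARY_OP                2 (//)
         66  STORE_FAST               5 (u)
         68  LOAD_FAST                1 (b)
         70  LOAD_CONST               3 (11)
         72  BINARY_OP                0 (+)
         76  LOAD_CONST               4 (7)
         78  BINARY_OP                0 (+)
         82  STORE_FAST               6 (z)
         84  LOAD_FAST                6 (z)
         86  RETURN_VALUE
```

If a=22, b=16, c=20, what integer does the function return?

LOAD_FAST_LOAD_FAST b,b → push 16,16. Stack: [16, 16]
BINARY_OP - → 16 - 16 = 0. Stack: [0]
STORE_FAST p → p=0. Stack: []
LOAD_FAST c → push 20. Stack: [20]
LOAD_CONST → push 12. Stack: [20, 12]
BINARY_OP | → 20 | 12 = 28. Stack: [28]
STORE_FAST m → m=28. Stack: []
LOAD_FAST_LOAD_FAST m,p → push 28,0. Stack: [28, 0]
COMPARE_OP bool(>=) → 28 vs 0 = True. Stack: [True]
POP_JUMP_IF_FALSE → pop True; no jump. Stack: []
LOAD_CONST → push 3. Stack: [3]
LOAD_FAST m → push 28. Stack: [3, 28]
BINARY_OP + → 3 + 28 = 31. Stack: [31]
STORE_FAST u → u=31. Stack: []
LOAD_FAST_LOAD_FAST u,c → push 31,20. Stack: [31, 20]
BINARY_OP - → 31 - 20 = 11. Stack: [11]
LOAD_FAST m → push 28. Stack: [11, 28]
BINARY_OP + → 11 + 28 = 39. Stack: [39]
STORE_FAST z → z=39. Stack: []
LOAD_FAST z → push 39. Stack: [39]
RETURN_VALUE → return 39.

39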